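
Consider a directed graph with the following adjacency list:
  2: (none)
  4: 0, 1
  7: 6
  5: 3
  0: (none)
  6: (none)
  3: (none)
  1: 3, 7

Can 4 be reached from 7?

Explore from 7.
Distance 1: reach 6.
The search from 7 is exhausted; no directed path reaches 4.

No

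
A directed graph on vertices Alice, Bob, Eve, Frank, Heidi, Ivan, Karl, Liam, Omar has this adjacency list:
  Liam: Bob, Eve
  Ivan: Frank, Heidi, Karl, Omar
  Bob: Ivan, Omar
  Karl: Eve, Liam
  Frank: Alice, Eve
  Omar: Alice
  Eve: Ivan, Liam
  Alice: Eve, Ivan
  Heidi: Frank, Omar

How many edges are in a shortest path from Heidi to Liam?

3

Distance 0: Heidi.
Distance 1: Frank, Omar.
Distance 2: Alice, Eve.
Distance 3: Ivan, Liam — contains Liam.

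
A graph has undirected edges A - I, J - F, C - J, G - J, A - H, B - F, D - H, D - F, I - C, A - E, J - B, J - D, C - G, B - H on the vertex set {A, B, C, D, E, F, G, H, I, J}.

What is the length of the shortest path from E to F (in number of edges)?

4

Distance 0: E.
Distance 1: A.
Distance 2: H, I.
Distance 3: B, C, D.
Distance 4: F, G, J — contains F.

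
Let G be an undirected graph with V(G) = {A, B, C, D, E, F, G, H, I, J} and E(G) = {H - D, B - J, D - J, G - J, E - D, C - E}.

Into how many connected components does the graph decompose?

4

From A: component {A}.
From B: component {B, C, D, E, G, H, J}.
From F: component {F}.
From I: component {I}.
That's 4 components.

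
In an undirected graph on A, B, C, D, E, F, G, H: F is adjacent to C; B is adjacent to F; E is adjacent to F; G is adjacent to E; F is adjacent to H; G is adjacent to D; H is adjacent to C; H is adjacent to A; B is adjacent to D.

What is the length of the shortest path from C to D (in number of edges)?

Distance 0: C.
Distance 1: F, H.
Distance 2: A, B, E.
Distance 3: D, G — contains D.

3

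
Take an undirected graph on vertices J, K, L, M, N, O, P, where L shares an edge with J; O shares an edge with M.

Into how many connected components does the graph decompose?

5

From J: component {J, L}.
From K: component {K}.
From M: component {M, O}.
From N: component {N}.
From P: component {P}.
That's 5 components.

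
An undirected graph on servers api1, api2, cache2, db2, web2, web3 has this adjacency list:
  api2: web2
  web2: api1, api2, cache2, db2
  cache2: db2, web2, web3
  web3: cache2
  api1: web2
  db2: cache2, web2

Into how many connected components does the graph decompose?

1

From api1: component {api1, api2, cache2, db2, web2, web3}.
That's 1 component.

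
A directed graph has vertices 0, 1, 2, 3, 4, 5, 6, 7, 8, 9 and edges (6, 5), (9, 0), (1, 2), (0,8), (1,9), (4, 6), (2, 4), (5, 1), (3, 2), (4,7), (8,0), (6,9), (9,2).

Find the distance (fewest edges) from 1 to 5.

Distance 0: 1.
Distance 1: 2, 9.
Distance 2: 0, 4.
Distance 3: 6, 7, 8.
Distance 4: 5 — contains 5.

4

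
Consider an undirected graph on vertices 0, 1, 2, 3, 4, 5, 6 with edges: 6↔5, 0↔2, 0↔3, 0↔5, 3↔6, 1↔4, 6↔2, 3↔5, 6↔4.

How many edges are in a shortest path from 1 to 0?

Distance 0: 1.
Distance 1: 4.
Distance 2: 6.
Distance 3: 2, 3, 5.
Distance 4: 0 — contains 0.

4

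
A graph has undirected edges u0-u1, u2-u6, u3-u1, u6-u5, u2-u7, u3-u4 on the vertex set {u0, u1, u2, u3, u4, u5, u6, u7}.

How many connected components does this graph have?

From u0: component {u0, u1, u3, u4}.
From u2: component {u2, u5, u6, u7}.
That's 2 components.

2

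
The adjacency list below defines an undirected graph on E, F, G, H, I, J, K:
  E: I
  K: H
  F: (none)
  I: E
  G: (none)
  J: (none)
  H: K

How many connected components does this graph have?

From E: component {E, I}.
From F: component {F}.
From G: component {G}.
From H: component {H, K}.
From J: component {J}.
That's 5 components.

5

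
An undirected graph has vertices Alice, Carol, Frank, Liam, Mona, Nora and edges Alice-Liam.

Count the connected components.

5

From Alice: component {Alice, Liam}.
From Carol: component {Carol}.
From Frank: component {Frank}.
From Mona: component {Mona}.
From Nora: component {Nora}.
That's 5 components.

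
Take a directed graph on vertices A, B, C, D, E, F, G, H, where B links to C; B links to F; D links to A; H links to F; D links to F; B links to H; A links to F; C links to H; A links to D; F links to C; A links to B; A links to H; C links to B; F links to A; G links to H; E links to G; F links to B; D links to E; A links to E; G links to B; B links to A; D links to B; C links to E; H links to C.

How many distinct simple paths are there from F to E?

15

F→A→B→C→E
F→A→B→H→C→E
F→A→D→B→C→E
F→A→D→B→H→C→E
F→A→D→E
F→A→E
F→A→H→C→E
F→B→A→D→E
F→B→A→E
F→B→A→H→C→E
F→B→C→E
F→B→H→C→E
F→C→B→A→D→E
F→C→B→A→E
F→C→E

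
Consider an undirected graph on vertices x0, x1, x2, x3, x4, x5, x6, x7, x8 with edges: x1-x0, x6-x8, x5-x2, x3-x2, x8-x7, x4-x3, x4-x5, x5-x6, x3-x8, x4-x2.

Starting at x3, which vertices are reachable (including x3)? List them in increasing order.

x2, x3, x4, x5, x6, x7, x8

Start at x3.
Its neighbours: x2, x4, x8.
Then their neighbours: x5, x6, x7.
Nothing further is reachable.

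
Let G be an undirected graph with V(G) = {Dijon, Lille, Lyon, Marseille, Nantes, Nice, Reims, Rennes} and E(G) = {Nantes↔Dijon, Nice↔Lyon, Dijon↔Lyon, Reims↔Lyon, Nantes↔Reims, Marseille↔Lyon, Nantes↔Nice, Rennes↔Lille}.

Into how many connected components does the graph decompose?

2

From Dijon: component {Dijon, Lyon, Marseille, Nantes, Nice, Reims}.
From Lille: component {Lille, Rennes}.
That's 2 components.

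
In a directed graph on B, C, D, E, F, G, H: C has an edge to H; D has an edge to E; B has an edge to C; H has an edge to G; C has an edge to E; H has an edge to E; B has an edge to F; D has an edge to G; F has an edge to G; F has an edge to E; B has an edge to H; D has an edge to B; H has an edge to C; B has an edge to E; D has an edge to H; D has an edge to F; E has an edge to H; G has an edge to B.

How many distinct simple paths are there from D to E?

D→B→C→E
D→B→C→H→E
D→B→E
D→B→F→E
D→B→H→C→E
D→B→H→E
D→E
D→F→E
... and 16 more.

24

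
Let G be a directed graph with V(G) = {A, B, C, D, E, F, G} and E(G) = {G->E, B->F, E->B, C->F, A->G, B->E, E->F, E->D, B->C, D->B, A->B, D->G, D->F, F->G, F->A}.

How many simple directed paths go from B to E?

B→C→F→A→G→E
B→C→F→G→E
B→E
B→F→A→G→E
B→F→G→E

5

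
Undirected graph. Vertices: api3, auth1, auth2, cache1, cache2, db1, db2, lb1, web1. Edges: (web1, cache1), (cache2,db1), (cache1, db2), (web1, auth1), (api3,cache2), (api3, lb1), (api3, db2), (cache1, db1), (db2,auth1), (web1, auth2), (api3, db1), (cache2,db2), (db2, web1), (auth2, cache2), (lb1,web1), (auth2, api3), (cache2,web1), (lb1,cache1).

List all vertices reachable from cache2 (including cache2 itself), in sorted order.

api3, auth1, auth2, cache1, cache2, db1, db2, lb1, web1

Start at cache2.
Its neighbours: api3, auth2, db1, db2, web1.
Then their neighbours: auth1, cache1, lb1.
Every vertex is now reached.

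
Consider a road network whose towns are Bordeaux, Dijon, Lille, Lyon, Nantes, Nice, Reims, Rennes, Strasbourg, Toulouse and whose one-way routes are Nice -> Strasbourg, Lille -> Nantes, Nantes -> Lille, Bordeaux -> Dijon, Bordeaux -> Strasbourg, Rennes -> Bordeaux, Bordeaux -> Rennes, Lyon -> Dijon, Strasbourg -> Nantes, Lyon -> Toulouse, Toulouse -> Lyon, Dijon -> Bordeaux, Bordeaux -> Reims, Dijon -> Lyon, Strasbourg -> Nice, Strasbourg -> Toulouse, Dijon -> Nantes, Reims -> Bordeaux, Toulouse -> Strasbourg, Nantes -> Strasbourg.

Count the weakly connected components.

From Bordeaux: component {Bordeaux, Dijon, Lille, Lyon, Nantes, Nice, Reims, Rennes, Strasbourg, Toulouse}.
That's 1 component.

1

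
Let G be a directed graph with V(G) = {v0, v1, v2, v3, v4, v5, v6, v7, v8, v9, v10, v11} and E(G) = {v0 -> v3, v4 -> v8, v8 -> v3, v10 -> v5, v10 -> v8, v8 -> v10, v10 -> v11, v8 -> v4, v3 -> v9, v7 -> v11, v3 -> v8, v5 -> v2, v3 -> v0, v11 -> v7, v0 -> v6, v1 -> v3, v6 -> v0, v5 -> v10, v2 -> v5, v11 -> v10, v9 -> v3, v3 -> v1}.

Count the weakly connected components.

1

From v0: component {v0, v1, v2, v3, v4, v5, v6, v7, v8, v9, v10, v11}.
That's 1 component.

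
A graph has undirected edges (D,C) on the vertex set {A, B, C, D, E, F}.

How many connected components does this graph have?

From A: component {A}.
From B: component {B}.
From C: component {C, D}.
From E: component {E}.
From F: component {F}.
That's 5 components.

5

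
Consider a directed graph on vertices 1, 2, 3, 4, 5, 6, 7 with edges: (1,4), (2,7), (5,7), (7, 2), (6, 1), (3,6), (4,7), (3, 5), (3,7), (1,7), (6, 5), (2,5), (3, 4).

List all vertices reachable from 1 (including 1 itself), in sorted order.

Start at 1.
Its neighbours: 4, 7.
Then their neighbours: 2.
Then next layer: 5.
Nothing further is reachable.

1, 2, 4, 5, 7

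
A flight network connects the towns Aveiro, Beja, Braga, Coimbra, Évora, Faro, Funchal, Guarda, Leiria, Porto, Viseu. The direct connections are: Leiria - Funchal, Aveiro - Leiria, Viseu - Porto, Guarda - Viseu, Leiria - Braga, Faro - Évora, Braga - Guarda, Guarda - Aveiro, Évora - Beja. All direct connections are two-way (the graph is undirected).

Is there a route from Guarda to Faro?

Explore from Guarda.
Distance 1: reach Aveiro, Braga, Viseu.
Distance 2: reach Leiria, Porto.
Distance 3: reach Funchal.
The search is exhausted without reaching Faro; it lies in a different component.

No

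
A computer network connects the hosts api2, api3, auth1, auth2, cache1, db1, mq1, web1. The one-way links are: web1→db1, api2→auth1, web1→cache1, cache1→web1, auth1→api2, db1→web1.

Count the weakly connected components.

From api2: component {api2, auth1}.
From api3: component {api3}.
From auth2: component {auth2}.
From cache1: component {cache1, db1, web1}.
From mq1: component {mq1}.
That's 5 components.

5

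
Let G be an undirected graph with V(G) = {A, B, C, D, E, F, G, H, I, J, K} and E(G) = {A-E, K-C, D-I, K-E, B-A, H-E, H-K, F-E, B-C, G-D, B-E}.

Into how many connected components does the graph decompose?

3

From A: component {A, B, C, E, F, H, K}.
From D: component {D, G, I}.
From J: component {J}.
That's 3 components.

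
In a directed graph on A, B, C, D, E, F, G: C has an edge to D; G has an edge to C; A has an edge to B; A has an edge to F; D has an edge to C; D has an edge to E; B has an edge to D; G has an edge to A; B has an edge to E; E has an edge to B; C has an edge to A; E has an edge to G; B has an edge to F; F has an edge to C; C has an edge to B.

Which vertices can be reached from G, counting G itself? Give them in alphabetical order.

Start at G.
Its neighbours: A, C.
Then their neighbours: B, D, F.
Then next layer: E.
Every vertex is now reached.

A, B, C, D, E, F, G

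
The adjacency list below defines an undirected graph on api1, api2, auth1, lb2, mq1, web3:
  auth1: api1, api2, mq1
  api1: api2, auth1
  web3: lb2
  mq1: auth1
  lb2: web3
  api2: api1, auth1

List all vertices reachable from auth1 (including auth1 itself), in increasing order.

Start at auth1.
Its neighbours: api1, api2, mq1.
Nothing further is reachable.

api1, api2, auth1, mq1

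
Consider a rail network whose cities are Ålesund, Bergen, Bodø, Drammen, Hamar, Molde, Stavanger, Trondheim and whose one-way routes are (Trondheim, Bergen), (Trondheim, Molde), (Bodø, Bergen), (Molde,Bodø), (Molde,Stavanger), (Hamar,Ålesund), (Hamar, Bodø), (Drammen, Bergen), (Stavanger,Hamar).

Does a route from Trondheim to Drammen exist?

No

Explore from Trondheim.
Distance 1: reach Bergen, Molde.
Distance 2: reach Bodø, Stavanger.
Distance 3: reach Hamar.
Distance 4: reach Ålesund.
The search from Trondheim is exhausted; no directed path reaches Drammen.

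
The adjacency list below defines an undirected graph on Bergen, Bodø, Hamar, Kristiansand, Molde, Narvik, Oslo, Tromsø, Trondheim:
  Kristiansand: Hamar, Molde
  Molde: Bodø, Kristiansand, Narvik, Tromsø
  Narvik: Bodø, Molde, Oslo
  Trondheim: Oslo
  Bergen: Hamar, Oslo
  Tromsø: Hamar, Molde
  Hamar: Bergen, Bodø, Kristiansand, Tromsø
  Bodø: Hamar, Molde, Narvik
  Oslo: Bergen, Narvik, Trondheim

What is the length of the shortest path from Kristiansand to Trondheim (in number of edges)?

Distance 0: Kristiansand.
Distance 1: Hamar, Molde.
Distance 2: Bergen, Bodø, Narvik, Tromsø.
Distance 3: Oslo.
Distance 4: Trondheim — contains Trondheim.

4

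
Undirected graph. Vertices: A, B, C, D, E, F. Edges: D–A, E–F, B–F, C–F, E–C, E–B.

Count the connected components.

From A: component {A, D}.
From B: component {B, C, E, F}.
That's 2 components.

2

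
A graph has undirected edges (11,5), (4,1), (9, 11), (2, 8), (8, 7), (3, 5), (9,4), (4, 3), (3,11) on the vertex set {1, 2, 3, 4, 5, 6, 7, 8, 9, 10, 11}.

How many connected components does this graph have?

4

From 1: component {1, 3, 4, 5, 9, 11}.
From 2: component {2, 7, 8}.
From 6: component {6}.
From 10: component {10}.
That's 4 components.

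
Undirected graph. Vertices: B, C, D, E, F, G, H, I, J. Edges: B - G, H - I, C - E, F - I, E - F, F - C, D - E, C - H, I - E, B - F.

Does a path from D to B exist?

Yes

Explore from D.
Distance 1: reach E.
Distance 2: reach C, F, I.
Distance 3: reach B, H.
Found B.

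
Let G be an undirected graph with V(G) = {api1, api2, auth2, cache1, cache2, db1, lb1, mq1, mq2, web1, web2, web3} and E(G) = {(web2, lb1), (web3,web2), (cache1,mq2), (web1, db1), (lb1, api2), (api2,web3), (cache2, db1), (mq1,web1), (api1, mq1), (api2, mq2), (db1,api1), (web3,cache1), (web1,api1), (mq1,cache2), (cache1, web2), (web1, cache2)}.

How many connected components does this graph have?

3

From api1: component {api1, cache2, db1, mq1, web1}.
From api2: component {api2, cache1, lb1, mq2, web2, web3}.
From auth2: component {auth2}.
That's 3 components.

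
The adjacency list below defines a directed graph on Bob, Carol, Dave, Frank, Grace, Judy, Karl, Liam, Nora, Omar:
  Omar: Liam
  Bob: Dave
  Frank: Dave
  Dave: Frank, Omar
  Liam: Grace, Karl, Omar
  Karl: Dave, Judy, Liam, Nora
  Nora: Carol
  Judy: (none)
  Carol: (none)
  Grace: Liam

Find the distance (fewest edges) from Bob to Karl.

4

Distance 0: Bob.
Distance 1: Dave.
Distance 2: Frank, Omar.
Distance 3: Liam.
Distance 4: Grace, Karl — contains Karl.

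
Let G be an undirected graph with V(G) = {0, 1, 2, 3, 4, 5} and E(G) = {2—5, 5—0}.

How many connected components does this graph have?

4

From 0: component {0, 2, 5}.
From 1: component {1}.
From 3: component {3}.
From 4: component {4}.
That's 4 components.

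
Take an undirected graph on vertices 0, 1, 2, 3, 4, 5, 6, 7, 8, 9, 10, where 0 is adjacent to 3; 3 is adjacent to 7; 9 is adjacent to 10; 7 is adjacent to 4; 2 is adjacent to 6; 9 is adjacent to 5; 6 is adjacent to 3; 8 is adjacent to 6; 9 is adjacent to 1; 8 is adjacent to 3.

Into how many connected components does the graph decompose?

From 0: component {0, 2, 3, 4, 6, 7, 8}.
From 1: component {1, 5, 9, 10}.
That's 2 components.

2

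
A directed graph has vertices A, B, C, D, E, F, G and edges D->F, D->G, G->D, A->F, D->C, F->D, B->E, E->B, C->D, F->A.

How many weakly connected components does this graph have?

2

From A: component {A, C, D, F, G}.
From B: component {B, E}.
That's 2 components.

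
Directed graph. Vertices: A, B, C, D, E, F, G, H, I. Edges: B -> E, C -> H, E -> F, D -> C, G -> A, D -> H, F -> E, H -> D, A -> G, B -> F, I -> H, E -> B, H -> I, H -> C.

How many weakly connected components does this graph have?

From A: component {A, G}.
From B: component {B, E, F}.
From C: component {C, D, H, I}.
That's 3 components.

3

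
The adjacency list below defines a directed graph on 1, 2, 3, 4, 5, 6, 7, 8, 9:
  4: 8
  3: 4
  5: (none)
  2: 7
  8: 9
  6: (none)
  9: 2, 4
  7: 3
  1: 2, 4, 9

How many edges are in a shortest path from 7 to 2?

5

Distance 0: 7.
Distance 1: 3.
Distance 2: 4.
Distance 3: 8.
Distance 4: 9.
Distance 5: 2 — contains 2.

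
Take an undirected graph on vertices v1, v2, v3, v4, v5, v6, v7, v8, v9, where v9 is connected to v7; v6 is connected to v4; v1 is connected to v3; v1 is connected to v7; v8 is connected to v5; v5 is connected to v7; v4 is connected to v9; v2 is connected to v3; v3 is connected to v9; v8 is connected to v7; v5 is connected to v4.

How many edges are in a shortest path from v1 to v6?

Distance 0: v1.
Distance 1: v3, v7.
Distance 2: v2, v5, v8, v9.
Distance 3: v4.
Distance 4: v6 — contains v6.

4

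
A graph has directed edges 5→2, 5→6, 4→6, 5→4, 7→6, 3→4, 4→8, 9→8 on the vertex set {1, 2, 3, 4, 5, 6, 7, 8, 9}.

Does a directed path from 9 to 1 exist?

Explore from 9.
Distance 1: reach 8.
The search from 9 is exhausted; no directed path reaches 1.

No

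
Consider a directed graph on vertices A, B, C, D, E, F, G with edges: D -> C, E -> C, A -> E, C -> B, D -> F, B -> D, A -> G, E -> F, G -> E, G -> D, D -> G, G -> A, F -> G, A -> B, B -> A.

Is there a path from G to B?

Explore from G.
Distance 1: reach A, D, E.
Distance 2: reach B, C, F.
Found B.

Yes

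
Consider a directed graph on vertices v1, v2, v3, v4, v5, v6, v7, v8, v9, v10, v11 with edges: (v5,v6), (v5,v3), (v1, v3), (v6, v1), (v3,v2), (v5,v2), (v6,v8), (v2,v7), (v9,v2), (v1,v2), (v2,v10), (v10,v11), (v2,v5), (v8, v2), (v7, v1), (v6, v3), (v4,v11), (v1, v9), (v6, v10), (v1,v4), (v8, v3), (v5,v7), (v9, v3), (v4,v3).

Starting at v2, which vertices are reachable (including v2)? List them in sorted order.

v1, v2, v3, v4, v5, v6, v7, v8, v9, v10, v11

Start at v2.
Its neighbours: v5, v7, v10.
Then their neighbours: v1, v3, v6, v11.
Then next layer: v4, v8, v9.
Every vertex is now reached.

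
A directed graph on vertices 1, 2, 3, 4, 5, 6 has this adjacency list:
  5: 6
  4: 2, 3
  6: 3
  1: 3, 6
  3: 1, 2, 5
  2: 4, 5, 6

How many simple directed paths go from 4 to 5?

4

4→2→5
4→2→6→3→5
4→3→2→5
4→3→5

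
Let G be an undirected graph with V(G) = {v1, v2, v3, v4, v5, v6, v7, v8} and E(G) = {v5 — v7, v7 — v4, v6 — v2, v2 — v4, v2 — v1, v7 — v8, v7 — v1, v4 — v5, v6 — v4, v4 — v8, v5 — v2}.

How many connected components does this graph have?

2

From v1: component {v1, v2, v4, v5, v6, v7, v8}.
From v3: component {v3}.
That's 2 components.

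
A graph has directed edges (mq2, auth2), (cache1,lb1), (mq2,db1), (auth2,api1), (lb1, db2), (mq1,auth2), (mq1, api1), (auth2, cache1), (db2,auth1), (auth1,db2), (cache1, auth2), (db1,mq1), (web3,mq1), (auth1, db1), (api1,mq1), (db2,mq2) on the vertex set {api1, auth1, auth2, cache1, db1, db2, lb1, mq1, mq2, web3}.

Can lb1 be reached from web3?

Yes

Explore from web3.
Distance 1: reach mq1.
Distance 2: reach api1, auth2.
Distance 3: reach cache1.
Distance 4: reach lb1.
Found lb1.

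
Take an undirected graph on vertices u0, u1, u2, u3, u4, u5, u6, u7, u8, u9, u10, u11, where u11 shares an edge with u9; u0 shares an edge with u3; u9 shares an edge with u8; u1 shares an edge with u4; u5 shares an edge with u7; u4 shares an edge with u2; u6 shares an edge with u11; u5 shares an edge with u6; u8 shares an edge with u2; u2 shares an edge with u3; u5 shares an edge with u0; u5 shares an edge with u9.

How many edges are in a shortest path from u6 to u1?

Distance 0: u6.
Distance 1: u5, u11.
Distance 2: u0, u7, u9.
Distance 3: u3, u8.
Distance 4: u2.
Distance 5: u4.
Distance 6: u1 — contains u1.

6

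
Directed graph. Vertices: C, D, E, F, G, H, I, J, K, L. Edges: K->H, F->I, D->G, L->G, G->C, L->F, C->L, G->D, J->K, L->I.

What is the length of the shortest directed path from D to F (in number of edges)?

Distance 0: D.
Distance 1: G.
Distance 2: C.
Distance 3: L.
Distance 4: F, I — contains F.

4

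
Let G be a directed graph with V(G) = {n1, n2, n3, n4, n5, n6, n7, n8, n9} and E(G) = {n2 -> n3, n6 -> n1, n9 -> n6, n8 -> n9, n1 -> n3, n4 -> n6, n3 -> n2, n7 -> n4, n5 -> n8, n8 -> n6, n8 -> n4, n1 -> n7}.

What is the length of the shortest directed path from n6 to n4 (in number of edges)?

3

Distance 0: n6.
Distance 1: n1.
Distance 2: n3, n7.
Distance 3: n2, n4 — contains n4.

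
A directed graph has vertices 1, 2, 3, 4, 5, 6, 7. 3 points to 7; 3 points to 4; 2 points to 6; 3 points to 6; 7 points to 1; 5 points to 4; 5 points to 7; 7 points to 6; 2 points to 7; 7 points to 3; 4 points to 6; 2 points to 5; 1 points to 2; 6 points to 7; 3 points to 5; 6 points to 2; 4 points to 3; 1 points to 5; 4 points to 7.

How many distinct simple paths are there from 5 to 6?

11

5→4→3→6
5→4→3→7→1→2→6
5→4→3→7→6
5→4→6
5→4→7→1→2→6
5→4→7→3→6
5→4→7→6
5→7→1→2→6
5→7→3→4→6
5→7→3→6
5→7→6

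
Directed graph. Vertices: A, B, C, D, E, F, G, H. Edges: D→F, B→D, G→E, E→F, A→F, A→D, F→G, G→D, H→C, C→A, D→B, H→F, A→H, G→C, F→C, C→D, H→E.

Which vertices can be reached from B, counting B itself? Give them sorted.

A, B, C, D, E, F, G, H

Start at B.
Its neighbours: D.
Then their neighbours: F.
Then next layer: C, G.
Then next layer: A, E.
Then next layer: H.
Every vertex is now reached.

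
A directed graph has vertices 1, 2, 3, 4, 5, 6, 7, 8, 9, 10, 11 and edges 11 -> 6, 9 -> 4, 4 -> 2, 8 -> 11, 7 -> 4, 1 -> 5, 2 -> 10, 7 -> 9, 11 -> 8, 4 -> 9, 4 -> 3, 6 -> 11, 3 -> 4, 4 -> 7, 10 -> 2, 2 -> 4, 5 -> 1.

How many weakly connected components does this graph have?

From 1: component {1, 5}.
From 2: component {2, 3, 4, 7, 9, 10}.
From 6: component {6, 8, 11}.
That's 3 components.

3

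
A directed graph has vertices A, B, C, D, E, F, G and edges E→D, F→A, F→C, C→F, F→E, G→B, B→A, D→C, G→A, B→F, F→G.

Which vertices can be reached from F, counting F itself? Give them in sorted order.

A, B, C, D, E, F, G

Start at F.
Its neighbours: A, C, E, G.
Then their neighbours: B, D.
Every vertex is now reached.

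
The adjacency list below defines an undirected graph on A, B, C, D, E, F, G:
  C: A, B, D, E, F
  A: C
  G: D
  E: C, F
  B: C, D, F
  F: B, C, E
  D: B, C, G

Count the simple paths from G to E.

G–D–B–C–E
G–D–B–C–F–E
G–D–B–F–C–E
G–D–B–F–E
G–D–C–B–F–E
G–D–C–E
G–D–C–F–E

7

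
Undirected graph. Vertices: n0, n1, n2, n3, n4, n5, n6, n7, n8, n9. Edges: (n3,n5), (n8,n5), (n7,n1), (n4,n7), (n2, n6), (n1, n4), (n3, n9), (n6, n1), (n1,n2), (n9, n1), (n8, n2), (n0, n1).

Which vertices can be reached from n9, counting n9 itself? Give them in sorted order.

n0, n1, n2, n3, n4, n5, n6, n7, n8, n9

Start at n9.
Its neighbours: n1, n3.
Then their neighbours: n0, n2, n4, n5, n6, n7.
Then next layer: n8.
Every vertex is now reached.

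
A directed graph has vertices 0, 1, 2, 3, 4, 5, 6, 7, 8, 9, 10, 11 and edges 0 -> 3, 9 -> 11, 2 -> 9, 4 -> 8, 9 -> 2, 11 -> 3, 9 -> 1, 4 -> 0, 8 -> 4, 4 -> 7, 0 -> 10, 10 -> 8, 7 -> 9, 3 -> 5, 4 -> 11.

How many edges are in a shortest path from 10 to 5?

5

Distance 0: 10.
Distance 1: 8.
Distance 2: 4.
Distance 3: 0, 7, 11.
Distance 4: 3, 9.
Distance 5: 1, 2, 5 — contains 5.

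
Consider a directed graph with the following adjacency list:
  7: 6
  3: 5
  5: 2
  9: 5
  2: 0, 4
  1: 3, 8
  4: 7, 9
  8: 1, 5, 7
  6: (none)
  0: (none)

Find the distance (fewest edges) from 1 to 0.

Distance 0: 1.
Distance 1: 3, 8.
Distance 2: 5, 7.
Distance 3: 2, 6.
Distance 4: 0, 4 — contains 0.

4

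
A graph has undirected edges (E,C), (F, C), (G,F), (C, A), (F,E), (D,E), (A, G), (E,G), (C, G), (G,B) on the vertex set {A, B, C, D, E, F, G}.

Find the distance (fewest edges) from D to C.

Distance 0: D.
Distance 1: E.
Distance 2: C, F, G — contains C.

2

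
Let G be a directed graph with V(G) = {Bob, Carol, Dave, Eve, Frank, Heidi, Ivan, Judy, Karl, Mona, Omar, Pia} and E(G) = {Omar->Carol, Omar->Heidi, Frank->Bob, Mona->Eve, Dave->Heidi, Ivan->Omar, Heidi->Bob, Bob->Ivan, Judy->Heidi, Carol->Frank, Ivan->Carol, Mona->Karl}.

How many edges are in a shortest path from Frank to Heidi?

4

Distance 0: Frank.
Distance 1: Bob.
Distance 2: Ivan.
Distance 3: Carol, Omar.
Distance 4: Heidi — contains Heidi.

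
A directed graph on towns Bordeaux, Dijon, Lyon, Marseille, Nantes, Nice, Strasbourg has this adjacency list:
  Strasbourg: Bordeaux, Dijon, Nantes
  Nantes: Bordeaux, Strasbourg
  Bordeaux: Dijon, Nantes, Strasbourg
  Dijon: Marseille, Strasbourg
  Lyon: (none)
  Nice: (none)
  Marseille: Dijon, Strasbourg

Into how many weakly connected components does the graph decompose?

3

From Bordeaux: component {Bordeaux, Dijon, Marseille, Nantes, Strasbourg}.
From Lyon: component {Lyon}.
From Nice: component {Nice}.
That's 3 components.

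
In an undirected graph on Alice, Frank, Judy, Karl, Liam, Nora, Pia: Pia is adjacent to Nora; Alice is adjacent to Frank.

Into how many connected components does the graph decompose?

5

From Alice: component {Alice, Frank}.
From Judy: component {Judy}.
From Karl: component {Karl}.
From Liam: component {Liam}.
From Nora: component {Nora, Pia}.
That's 5 components.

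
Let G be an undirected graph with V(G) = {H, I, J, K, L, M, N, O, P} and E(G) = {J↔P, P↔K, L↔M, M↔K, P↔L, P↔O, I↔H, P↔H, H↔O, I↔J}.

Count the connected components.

2

From H: component {H, I, J, K, L, M, O, P}.
From N: component {N}.
That's 2 components.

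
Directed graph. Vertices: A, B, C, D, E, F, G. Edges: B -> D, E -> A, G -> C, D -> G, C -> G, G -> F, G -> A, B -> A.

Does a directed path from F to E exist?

F has no outgoing edges, so nothing is reachable from it.

No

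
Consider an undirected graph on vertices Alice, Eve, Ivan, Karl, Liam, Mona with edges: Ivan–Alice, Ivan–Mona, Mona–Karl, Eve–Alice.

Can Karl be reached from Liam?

No

Liam has no edges, so nothing is reachable from it.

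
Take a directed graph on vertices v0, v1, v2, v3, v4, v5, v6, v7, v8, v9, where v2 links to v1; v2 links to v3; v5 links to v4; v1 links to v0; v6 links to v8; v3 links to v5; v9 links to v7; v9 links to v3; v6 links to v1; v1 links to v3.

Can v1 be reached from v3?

No

Explore from v3.
Distance 1: reach v5.
Distance 2: reach v4.
The search from v3 is exhausted; no directed path reaches v1.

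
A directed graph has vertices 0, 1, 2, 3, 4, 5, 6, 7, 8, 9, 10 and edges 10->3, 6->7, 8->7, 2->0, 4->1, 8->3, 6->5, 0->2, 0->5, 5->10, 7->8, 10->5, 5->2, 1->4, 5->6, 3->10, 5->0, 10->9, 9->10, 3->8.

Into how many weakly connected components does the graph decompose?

From 0: component {0, 2, 3, 5, 6, 7, 8, 9, 10}.
From 1: component {1, 4}.
That's 2 components.

2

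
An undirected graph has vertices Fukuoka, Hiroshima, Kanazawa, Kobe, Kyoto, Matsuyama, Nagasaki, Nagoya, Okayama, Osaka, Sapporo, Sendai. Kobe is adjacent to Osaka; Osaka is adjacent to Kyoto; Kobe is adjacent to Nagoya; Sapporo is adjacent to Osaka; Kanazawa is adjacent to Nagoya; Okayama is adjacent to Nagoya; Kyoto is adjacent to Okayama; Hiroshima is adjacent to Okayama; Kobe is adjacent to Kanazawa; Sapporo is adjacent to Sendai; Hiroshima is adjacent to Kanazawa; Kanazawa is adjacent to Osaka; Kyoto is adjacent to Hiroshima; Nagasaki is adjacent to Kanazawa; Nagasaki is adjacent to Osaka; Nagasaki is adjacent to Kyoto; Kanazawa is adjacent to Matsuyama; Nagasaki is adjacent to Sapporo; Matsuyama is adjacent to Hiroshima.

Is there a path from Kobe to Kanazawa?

Yes

Explore from Kobe.
Distance 1: reach Kanazawa, Nagoya, Osaka.
Found Kanazawa.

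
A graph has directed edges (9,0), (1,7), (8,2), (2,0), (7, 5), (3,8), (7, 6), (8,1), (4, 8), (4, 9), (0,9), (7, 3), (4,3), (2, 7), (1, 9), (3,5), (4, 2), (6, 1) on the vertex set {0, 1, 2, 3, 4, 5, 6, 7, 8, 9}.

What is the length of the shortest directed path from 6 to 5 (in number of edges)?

3

Distance 0: 6.
Distance 1: 1.
Distance 2: 7, 9.
Distance 3: 0, 3, 5 — contains 5.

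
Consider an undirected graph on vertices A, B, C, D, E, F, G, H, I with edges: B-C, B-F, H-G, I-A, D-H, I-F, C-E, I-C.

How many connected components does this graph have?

2

From A: component {A, B, C, E, F, I}.
From D: component {D, G, H}.
That's 2 components.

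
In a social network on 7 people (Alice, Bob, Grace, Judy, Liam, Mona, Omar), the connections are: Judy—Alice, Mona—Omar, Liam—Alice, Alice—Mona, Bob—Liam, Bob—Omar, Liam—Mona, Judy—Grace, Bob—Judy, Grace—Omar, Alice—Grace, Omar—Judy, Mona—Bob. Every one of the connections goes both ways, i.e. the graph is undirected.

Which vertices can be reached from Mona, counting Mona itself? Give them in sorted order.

Alice, Bob, Grace, Judy, Liam, Mona, Omar

Start at Mona.
Its neighbours: Alice, Bob, Liam, Omar.
Then their neighbours: Grace, Judy.
Every vertex is now reached.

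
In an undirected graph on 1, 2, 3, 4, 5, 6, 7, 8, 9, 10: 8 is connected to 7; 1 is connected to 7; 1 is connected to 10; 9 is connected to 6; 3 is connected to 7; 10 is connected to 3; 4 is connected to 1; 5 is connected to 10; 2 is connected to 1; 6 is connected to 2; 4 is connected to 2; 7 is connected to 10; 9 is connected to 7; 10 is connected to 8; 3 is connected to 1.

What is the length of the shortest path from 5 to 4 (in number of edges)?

3

Distance 0: 5.
Distance 1: 10.
Distance 2: 1, 3, 7, 8.
Distance 3: 2, 4, 9 — contains 4.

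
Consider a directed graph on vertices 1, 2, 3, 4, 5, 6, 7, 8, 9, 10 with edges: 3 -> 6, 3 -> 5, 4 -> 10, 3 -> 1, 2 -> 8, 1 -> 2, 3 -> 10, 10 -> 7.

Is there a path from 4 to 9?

Explore from 4.
Distance 1: reach 10.
Distance 2: reach 7.
The search from 4 is exhausted; no directed path reaches 9.

No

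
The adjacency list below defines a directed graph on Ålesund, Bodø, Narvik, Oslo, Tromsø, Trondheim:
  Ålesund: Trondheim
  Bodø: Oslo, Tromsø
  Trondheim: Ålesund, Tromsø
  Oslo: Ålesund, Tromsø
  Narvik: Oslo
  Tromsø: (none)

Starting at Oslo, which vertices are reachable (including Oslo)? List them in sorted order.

Ålesund, Oslo, Tromsø, Trondheim

Start at Oslo.
Its neighbours: Ålesund, Tromsø.
Then their neighbours: Trondheim.
Nothing further is reachable.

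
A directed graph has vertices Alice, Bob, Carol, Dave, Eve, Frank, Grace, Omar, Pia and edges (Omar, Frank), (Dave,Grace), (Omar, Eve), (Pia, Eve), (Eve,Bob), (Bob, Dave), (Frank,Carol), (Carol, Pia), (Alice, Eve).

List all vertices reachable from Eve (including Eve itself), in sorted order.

Start at Eve.
Its neighbours: Bob.
Then their neighbours: Dave.
Then next layer: Grace.
Nothing further is reachable.

Bob, Dave, Eve, Grace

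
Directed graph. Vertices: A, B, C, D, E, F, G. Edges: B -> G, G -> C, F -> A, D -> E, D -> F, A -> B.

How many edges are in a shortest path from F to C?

Distance 0: F.
Distance 1: A.
Distance 2: B.
Distance 3: G.
Distance 4: C — contains C.

4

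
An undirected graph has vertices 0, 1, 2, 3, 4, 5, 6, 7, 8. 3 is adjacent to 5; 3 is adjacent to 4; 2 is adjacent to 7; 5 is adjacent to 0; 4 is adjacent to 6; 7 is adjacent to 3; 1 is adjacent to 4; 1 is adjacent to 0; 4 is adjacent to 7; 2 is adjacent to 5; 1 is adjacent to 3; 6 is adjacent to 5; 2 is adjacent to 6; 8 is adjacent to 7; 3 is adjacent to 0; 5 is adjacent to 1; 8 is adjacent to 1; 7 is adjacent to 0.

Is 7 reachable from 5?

Yes

Explore from 5.
Distance 1: reach 0, 1, 2, 3, 6.
Distance 2: reach 4, 7, 8.
Found 7.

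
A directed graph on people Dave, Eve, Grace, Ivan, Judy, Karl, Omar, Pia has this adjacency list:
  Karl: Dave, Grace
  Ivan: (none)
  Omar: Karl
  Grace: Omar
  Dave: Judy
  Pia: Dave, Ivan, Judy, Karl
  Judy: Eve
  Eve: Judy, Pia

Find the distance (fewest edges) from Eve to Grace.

3

Distance 0: Eve.
Distance 1: Judy, Pia.
Distance 2: Dave, Ivan, Karl.
Distance 3: Grace — contains Grace.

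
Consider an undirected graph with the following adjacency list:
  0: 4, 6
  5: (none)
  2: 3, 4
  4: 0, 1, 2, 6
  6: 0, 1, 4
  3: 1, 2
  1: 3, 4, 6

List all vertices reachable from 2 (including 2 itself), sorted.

Start at 2.
Its neighbours: 3, 4.
Then their neighbours: 0, 1, 6.
Nothing further is reachable.

0, 1, 2, 3, 4, 6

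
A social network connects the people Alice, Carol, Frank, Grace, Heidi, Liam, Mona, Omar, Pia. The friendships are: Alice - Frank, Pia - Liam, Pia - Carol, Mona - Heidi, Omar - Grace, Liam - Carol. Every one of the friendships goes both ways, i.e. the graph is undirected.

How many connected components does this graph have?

From Alice: component {Alice, Frank}.
From Carol: component {Carol, Liam, Pia}.
From Grace: component {Grace, Omar}.
From Heidi: component {Heidi, Mona}.
That's 4 components.

4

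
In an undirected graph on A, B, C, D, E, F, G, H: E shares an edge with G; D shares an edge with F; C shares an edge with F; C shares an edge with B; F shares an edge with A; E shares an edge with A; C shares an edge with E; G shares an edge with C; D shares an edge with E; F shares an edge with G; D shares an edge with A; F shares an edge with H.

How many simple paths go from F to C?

F–A–D–E–C
F–A–D–E–G–C
F–A–E–C
F–A–E–G–C
F–C
F–D–A–E–C
F–D–A–E–G–C
F–D–E–C
F–D–E–G–C
F–G–C
F–G–E–C

11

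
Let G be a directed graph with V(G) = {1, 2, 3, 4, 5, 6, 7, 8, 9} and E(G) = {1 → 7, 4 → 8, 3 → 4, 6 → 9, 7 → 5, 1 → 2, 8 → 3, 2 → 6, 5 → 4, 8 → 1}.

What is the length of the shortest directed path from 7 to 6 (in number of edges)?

6

Distance 0: 7.
Distance 1: 5.
Distance 2: 4.
Distance 3: 8.
Distance 4: 1, 3.
Distance 5: 2.
Distance 6: 6 — contains 6.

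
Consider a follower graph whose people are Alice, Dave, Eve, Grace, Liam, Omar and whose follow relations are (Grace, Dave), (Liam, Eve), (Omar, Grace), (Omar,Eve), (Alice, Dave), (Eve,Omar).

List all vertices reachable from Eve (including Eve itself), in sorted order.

Dave, Eve, Grace, Omar

Start at Eve.
Its neighbours: Omar.
Then their neighbours: Grace.
Then next layer: Dave.
Nothing further is reachable.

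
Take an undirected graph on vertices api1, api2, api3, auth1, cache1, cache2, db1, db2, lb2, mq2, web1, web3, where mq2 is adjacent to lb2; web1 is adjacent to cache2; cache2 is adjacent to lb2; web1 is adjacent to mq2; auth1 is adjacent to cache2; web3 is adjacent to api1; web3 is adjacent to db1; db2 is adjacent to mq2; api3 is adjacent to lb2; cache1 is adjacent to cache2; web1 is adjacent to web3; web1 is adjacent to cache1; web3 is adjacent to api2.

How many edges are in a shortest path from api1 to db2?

4

Distance 0: api1.
Distance 1: web3.
Distance 2: api2, db1, web1.
Distance 3: cache1, cache2, mq2.
Distance 4: auth1, db2, lb2 — contains db2.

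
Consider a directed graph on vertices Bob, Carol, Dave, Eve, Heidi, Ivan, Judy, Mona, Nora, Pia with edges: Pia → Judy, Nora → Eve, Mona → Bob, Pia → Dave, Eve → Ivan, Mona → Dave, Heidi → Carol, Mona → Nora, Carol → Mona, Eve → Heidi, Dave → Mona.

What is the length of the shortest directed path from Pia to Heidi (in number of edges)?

Distance 0: Pia.
Distance 1: Dave, Judy.
Distance 2: Mona.
Distance 3: Bob, Nora.
Distance 4: Eve.
Distance 5: Heidi, Ivan — contains Heidi.

5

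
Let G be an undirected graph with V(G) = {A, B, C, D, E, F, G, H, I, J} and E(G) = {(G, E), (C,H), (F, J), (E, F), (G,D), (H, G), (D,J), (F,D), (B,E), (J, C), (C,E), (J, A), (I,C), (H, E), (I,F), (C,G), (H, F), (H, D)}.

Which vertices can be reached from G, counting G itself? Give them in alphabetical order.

A, B, C, D, E, F, G, H, I, J

Start at G.
Its neighbours: C, D, E, H.
Then their neighbours: B, F, I, J.
Then next layer: A.
Every vertex is now reached.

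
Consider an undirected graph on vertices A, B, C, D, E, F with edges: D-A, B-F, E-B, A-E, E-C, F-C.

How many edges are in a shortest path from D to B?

Distance 0: D.
Distance 1: A.
Distance 2: E.
Distance 3: B, C — contains B.

3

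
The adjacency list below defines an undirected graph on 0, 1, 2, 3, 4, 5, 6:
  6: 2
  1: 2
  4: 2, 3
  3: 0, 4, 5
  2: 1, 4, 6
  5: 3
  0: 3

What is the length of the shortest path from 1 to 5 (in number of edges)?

4

Distance 0: 1.
Distance 1: 2.
Distance 2: 4, 6.
Distance 3: 3.
Distance 4: 0, 5 — contains 5.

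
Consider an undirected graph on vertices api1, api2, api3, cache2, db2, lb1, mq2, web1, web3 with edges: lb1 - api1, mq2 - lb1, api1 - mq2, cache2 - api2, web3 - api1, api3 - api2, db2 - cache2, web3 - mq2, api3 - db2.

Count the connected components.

3

From api1: component {api1, lb1, mq2, web3}.
From api2: component {api2, api3, cache2, db2}.
From web1: component {web1}.
That's 3 components.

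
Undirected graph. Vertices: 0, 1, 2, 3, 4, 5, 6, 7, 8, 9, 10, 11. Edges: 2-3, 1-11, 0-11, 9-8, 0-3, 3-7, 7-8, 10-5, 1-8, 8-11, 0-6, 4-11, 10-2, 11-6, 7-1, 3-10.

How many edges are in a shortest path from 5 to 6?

4

Distance 0: 5.
Distance 1: 10.
Distance 2: 2, 3.
Distance 3: 0, 7.
Distance 4: 1, 6, 8, 11 — contains 6.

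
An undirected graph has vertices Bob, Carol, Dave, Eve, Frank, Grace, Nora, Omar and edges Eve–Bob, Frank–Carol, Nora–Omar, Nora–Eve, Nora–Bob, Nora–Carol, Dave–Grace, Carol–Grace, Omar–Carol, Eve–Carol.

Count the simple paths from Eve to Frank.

Eve–Bob–Nora–Carol–Frank
Eve–Bob–Nora–Omar–Carol–Frank
Eve–Carol–Frank
Eve–Nora–Carol–Frank
Eve–Nora–Omar–Carol–Frank

5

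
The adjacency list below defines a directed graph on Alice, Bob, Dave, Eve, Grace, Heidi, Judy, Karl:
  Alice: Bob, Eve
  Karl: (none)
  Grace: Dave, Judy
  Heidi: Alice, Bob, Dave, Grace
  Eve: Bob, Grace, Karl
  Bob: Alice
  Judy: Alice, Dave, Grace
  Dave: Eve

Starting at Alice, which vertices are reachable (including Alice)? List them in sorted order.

Alice, Bob, Dave, Eve, Grace, Judy, Karl

Start at Alice.
Its neighbours: Bob, Eve.
Then their neighbours: Grace, Karl.
Then next layer: Dave, Judy.
Nothing further is reachable.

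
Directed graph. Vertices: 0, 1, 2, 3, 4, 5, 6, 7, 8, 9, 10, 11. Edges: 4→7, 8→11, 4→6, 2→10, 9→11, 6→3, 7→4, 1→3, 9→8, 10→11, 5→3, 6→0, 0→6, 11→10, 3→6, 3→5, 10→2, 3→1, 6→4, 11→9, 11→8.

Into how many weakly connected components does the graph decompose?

2

From 0: component {0, 1, 3, 4, 5, 6, 7}.
From 2: component {2, 8, 9, 10, 11}.
That's 2 components.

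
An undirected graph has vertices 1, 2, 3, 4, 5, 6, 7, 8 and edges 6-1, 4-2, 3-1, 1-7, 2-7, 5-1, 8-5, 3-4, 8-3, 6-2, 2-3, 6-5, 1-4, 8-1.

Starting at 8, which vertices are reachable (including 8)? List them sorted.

Start at 8.
Its neighbours: 1, 3, 5.
Then their neighbours: 2, 4, 6, 7.
Every vertex is now reached.

1, 2, 3, 4, 5, 6, 7, 8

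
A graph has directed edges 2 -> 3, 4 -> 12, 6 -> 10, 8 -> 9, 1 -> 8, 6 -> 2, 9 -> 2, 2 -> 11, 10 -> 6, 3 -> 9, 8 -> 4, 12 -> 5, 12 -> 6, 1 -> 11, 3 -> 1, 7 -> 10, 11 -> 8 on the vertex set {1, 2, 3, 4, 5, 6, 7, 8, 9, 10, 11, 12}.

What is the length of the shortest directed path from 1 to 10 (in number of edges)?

Distance 0: 1.
Distance 1: 8, 11.
Distance 2: 4, 9.
Distance 3: 2, 12.
Distance 4: 3, 5, 6.
Distance 5: 10 — contains 10.

5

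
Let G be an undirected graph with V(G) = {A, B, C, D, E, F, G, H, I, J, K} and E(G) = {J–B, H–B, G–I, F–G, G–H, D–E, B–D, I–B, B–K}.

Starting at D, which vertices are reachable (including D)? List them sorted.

Start at D.
Its neighbours: B, E.
Then their neighbours: H, I, J, K.
Then next layer: G.
Then next layer: F.
Nothing further is reachable.

B, D, E, F, G, H, I, J, K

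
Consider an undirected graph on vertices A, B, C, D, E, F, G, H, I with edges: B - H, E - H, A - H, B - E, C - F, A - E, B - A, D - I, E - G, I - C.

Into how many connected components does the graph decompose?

2

From A: component {A, B, E, G, H}.
From C: component {C, D, F, I}.
That's 2 components.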